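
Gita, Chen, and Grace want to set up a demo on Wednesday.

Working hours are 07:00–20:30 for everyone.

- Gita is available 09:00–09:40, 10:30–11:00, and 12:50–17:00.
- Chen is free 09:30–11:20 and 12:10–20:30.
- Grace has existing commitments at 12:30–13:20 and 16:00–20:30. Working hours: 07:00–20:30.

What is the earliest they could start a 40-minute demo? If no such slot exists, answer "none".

13:20

Grace free within 07:00–20:30: 07:00–12:30, 13:20–16:00.
Gita ∩ Chen: 09:30–09:40, 10:30–11:00, 12:50–17:00.
Gita ∩ Chen ∩ Grace: 09:30–09:40, 10:30–11:00, 13:20–16:00.
Windows ≥ 40 min: 13:20–16:00.
Earliest such window starts at 13:20.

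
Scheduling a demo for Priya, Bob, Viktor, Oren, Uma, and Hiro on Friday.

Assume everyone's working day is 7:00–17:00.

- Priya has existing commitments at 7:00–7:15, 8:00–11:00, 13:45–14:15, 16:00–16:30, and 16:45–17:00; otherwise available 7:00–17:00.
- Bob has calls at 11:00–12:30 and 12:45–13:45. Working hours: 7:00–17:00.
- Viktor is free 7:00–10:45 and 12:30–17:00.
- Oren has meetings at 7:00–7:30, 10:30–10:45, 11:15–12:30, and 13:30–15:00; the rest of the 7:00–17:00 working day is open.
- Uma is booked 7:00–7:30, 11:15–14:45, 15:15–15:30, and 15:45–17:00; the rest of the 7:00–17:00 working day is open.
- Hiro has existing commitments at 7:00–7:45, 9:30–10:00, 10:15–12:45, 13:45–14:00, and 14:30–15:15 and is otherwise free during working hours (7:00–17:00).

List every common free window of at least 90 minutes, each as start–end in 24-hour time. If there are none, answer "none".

none

Priya free within 07:00–17:00: 07:15–08:00, 11:00–13:45, 14:15–16:00, 16:30–16:45.
Bob free within 07:00–17:00: 07:00–11:00, 12:30–12:45, 13:45–17:00.
Oren free within 07:00–17:00: 07:30–10:30, 10:45–11:15, 12:30–13:30, 15:00–17:00.
Uma free within 07:00–17:00: 07:30–11:15, 14:45–15:15, 15:30–15:45.
Hiro free within 07:00–17:00: 07:45–09:30, 10:00–10:15, 12:45–13:45, 14:00–14:30, 15:15–17:00.
Priya ∩ Bob: 07:15–08:00, 12:30–12:45, 14:15–16:00, 16:30–16:45.
Priya ∩ Bob ∩ Viktor: 07:15–08:00, 12:30–12:45, 14:15–16:00, 16:30–16:45.
Priya ∩ Bob ∩ Viktor ∩ Oren: 07:30–08:00, 12:30–12:45, 15:00–16:00, 16:30–16:45.
Priya ∩ Bob ∩ Viktor ∩ Oren ∩ Uma: 07:30–08:00, 15:00–15:15, 15:30–15:45.
Priya ∩ Bob ∩ Viktor ∩ Oren ∩ Uma ∩ Hiro: 07:45–08:00, 15:30–15:45.
Windows ≥ 90 min: (none).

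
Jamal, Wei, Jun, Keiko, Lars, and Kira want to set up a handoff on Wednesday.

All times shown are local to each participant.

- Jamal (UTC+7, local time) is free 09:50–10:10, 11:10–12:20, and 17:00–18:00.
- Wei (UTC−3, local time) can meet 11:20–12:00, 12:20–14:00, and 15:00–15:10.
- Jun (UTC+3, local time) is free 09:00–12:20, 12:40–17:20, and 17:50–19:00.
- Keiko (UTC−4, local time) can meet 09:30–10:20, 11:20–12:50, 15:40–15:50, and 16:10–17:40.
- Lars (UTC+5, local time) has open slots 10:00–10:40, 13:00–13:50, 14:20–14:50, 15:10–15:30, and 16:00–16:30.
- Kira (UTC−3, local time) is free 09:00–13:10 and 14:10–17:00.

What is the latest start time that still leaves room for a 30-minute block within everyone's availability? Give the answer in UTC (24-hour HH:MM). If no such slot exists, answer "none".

Jamal → UTC: 02:50–03:10, 04:10–05:20, 10:00–11:00.
Wei → UTC: 14:20–15:00, 15:20–17:00, 18:00–18:10.
Jun → UTC: 06:00–09:20, 09:40–14:20, 14:50–16:00.
Keiko → UTC: 13:30–14:20, 15:20–16:50, 19:40–19:50, 20:10–21:40.
Lars → UTC: 05:00–05:40, 08:00–08:50, 09:20–09:50, 10:10–10:30, 11:00–11:30.
Kira → UTC: 12:00–16:10, 17:10–20:00.
Jamal ∩ Wei: (none).
Jamal ∩ Wei ∩ Jun: (none).
Jamal ∩ Wei ∩ Jun ∩ Keiko: (none).
Jamal ∩ Wei ∩ Jun ∩ Keiko ∩ Lars: (none).
Jamal ∩ Wei ∩ Jun ∩ Keiko ∩ Lars ∩ Kira: (none).
Windows ≥ 30 min: (none).

none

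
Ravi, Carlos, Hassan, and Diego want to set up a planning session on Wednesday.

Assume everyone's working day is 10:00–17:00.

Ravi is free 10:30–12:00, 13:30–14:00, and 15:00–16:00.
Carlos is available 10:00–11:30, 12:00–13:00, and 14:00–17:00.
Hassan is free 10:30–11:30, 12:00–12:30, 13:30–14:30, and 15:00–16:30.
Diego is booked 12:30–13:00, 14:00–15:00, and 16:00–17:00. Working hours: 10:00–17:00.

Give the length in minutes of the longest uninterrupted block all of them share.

Diego free within 10:00–17:00: 10:00–12:30, 13:00–14:00, 15:00–16:00.
Ravi ∩ Carlos: 10:30–11:30, 15:00–16:00.
Ravi ∩ Carlos ∩ Hassan: 10:30–11:30, 15:00–16:00.
Ravi ∩ Carlos ∩ Hassan ∩ Diego: 10:30–11:30, 15:00–16:00.
Common window lengths: 60, 60 min; longest is 60.

60 minutes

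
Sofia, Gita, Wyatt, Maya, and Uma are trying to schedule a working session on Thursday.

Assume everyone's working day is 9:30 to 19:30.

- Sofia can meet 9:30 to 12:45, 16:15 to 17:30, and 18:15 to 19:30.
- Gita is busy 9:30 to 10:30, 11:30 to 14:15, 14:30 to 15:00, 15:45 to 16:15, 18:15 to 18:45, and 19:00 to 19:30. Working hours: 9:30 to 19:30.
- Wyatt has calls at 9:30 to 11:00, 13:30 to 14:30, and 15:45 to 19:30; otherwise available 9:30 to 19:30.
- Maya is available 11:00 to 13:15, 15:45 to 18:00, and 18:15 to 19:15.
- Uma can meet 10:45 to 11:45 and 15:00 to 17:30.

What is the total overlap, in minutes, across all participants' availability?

Gita free within 09:30–19:30: 10:30–11:30, 14:15–14:30, 15:00–15:45, 16:15–18:15, 18:45–19:00.
Wyatt free within 09:30–19:30: 11:00–13:30, 14:30–15:45.
Sofia ∩ Gita: 10:30–11:30, 16:15–17:30, 18:45–19:00.
Sofia ∩ Gita ∩ Wyatt: 11:00–11:30.
Sofia ∩ Gita ∩ Wyatt ∩ Maya: 11:00–11:30.
Sofia ∩ Gita ∩ Wyatt ∩ Maya ∩ Uma: 11:00–11:30.
Total common minutes: 30.

30 minutes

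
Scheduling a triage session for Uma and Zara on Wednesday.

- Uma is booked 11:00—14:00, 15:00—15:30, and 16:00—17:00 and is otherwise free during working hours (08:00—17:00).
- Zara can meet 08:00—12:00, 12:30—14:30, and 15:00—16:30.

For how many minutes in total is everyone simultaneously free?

Uma free within 08:00–17:00: 08:00–11:00, 14:00–15:00, 15:30–16:00.
Uma ∩ Zara: 08:00–11:00, 14:00–14:30, 15:30–16:00.
Total common minutes: 180 + 30 + 30 = 240.

240 minutes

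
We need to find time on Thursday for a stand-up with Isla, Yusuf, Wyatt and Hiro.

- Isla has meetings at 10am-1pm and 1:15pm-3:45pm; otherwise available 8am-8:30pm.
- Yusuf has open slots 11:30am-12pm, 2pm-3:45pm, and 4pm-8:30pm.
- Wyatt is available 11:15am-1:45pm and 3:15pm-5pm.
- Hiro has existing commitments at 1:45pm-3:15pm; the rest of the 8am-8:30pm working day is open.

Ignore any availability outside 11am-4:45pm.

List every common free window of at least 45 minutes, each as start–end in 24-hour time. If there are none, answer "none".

16:00–16:45

Isla free within 08:00–20:30: 08:00–10:00, 13:00–13:15, 15:45–20:30.
Hiro free within 08:00–20:30: 08:00–13:45, 15:15–20:30.
Isla ∩ Yusuf: 16:00–20:30.
Isla ∩ Yusuf ∩ Wyatt: 16:00–17:00.
Isla ∩ Yusuf ∩ Wyatt ∩ Hiro: 16:00–17:00.
Restricted to 11:00–16:45: 16:00–16:45.
Windows ≥ 45 min: 16:00–16:45.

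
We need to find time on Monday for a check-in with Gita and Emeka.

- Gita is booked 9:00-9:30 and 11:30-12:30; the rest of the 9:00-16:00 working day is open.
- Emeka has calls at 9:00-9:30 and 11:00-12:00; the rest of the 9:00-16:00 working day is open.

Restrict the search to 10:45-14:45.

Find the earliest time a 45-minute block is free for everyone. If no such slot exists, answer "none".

12:30

Gita free within 09:00–16:00: 09:30–11:30, 12:30–16:00.
Emeka free within 09:00–16:00: 09:30–11:00, 12:00–16:00.
Gita ∩ Emeka: 09:30–11:00, 12:30–16:00.
Restricted to 10:45–14:45: 10:45–11:00, 12:30–14:45.
Windows ≥ 45 min: 12:30–14:45.
Earliest such window starts at 12:30.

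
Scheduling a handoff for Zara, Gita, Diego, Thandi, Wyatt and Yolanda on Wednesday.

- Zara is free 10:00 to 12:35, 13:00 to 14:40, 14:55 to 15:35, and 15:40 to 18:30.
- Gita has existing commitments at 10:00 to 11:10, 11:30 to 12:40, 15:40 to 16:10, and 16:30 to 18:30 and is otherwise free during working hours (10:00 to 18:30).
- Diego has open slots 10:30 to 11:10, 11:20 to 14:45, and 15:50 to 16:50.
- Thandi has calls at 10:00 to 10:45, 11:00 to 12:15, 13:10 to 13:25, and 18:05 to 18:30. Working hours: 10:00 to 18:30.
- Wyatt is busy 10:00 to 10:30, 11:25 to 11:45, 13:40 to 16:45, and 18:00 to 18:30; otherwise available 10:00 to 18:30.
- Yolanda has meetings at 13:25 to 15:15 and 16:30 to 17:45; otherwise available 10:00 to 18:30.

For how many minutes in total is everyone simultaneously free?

Gita free within 10:00–18:30: 11:10–11:30, 12:40–15:40, 16:10–16:30.
Thandi free within 10:00–18:30: 10:45–11:00, 12:15–13:10, 13:25–18:05.
Wyatt free within 10:00–18:30: 10:30–11:25, 11:45–13:40, 16:45–18:00.
Yolanda free within 10:00–18:30: 10:00–13:25, 15:15–16:30, 17:45–18:30.
Zara ∩ Gita: 11:10–11:30, 13:00–14:40, 14:55–15:35, 16:10–16:30.
Zara ∩ Gita ∩ Diego: 11:20–11:30, 13:00–14:40, 16:10–16:30.
Zara ∩ Gita ∩ Diego ∩ Thandi: 13:00–13:10, 13:25–14:40, 16:10–16:30.
Zara ∩ Gita ∩ Diego ∩ Thandi ∩ Wyatt: 13:00–13:10, 13:25–13:40.
Zara ∩ Gita ∩ Diego ∩ Thandi ∩ Wyatt ∩ Yolanda: 13:00–13:10.
Total common minutes: 10.

10 minutes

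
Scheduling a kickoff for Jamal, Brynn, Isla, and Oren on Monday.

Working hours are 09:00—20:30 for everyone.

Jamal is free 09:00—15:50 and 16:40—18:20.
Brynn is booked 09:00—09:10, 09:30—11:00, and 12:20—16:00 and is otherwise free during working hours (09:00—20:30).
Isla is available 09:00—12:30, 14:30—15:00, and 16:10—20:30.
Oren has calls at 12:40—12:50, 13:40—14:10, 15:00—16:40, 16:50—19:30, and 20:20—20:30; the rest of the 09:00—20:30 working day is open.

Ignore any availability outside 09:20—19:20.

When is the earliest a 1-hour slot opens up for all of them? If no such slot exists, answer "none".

11:00

Brynn free within 09:00–20:30: 09:10–09:30, 11:00–12:20, 16:00–20:30.
Oren free within 09:00–20:30: 09:00–12:40, 12:50–13:40, 14:10–15:00, 16:40–16:50, 19:30–20:20.
Jamal ∩ Brynn: 09:10–09:30, 11:00–12:20, 16:40–18:20.
Jamal ∩ Brynn ∩ Isla: 09:10–09:30, 11:00–12:20, 16:40–18:20.
Jamal ∩ Brynn ∩ Isla ∩ Oren: 09:10–09:30, 11:00–12:20, 16:40–16:50.
Restricted to 09:20–19:20: 09:20–09:30, 11:00–12:20, 16:40–16:50.
Windows ≥ 60 min: 11:00–12:20.
Earliest such window starts at 11:00.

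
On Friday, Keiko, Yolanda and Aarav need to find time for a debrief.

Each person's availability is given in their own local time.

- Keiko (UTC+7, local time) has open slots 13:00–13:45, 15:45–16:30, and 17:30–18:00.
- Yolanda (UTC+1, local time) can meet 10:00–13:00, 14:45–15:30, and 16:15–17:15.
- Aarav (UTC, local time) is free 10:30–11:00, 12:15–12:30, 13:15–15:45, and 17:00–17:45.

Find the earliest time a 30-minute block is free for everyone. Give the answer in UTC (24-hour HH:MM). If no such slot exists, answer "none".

Keiko → UTC: 06:00–06:45, 08:45–09:30, 10:30–11:00.
Yolanda → UTC: 09:00–12:00, 13:45–14:30, 15:15–16:15.
Aarav → UTC: 10:30–11:00, 12:15–12:30, 13:15–15:45, 17:00–17:45.
Keiko ∩ Yolanda: 09:00–09:30, 10:30–11:00.
Keiko ∩ Yolanda ∩ Aarav: 10:30–11:00.
Windows ≥ 30 min: 10:30–11:00.
Earliest such window starts at 10:30.

10:30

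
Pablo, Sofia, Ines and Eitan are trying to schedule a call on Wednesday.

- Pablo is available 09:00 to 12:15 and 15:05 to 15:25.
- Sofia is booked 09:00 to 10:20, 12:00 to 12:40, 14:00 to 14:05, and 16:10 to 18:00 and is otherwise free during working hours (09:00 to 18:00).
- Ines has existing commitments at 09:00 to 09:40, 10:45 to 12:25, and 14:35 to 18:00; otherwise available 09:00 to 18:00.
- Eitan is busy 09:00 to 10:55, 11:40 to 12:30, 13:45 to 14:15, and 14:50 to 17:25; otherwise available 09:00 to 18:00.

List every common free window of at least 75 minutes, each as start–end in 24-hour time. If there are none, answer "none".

none

Sofia free within 09:00–18:00: 10:20–12:00, 12:40–14:00, 14:05–16:10.
Ines free within 09:00–18:00: 09:40–10:45, 12:25–14:35.
Eitan free within 09:00–18:00: 10:55–11:40, 12:30–13:45, 14:15–14:50, 17:25–18:00.
Pablo ∩ Sofia: 10:20–12:00, 15:05–15:25.
Pablo ∩ Sofia ∩ Ines: 10:20–10:45.
Pablo ∩ Sofia ∩ Ines ∩ Eitan: (none).
Windows ≥ 75 min: (none).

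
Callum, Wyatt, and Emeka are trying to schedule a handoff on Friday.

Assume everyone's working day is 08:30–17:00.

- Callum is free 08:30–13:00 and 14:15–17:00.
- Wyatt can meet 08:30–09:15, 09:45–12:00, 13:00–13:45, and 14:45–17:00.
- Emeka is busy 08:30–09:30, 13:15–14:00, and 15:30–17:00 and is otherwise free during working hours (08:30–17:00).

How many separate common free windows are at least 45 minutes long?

2

Emeka free within 08:30–17:00: 09:30–13:15, 14:00–15:30.
Callum ∩ Wyatt: 08:30–09:15, 09:45–12:00, 14:45–17:00.
Callum ∩ Wyatt ∩ Emeka: 09:45–12:00, 14:45–15:30.
Windows ≥ 45 min: 09:45–12:00, 14:45–15:30.
That's 2 windows.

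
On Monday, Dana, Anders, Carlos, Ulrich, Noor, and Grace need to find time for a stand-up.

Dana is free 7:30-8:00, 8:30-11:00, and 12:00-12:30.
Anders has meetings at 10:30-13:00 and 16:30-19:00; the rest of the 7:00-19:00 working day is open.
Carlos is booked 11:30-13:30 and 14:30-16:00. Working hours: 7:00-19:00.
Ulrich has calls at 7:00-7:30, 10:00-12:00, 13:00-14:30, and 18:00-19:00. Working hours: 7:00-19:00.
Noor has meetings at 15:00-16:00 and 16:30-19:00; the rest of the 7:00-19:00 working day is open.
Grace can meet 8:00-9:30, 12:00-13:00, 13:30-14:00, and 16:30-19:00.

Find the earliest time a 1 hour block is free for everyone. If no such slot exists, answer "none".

Anders free within 07:00–19:00: 07:00–10:30, 13:00–16:30.
Carlos free within 07:00–19:00: 07:00–11:30, 13:30–14:30, 16:00–19:00.
Ulrich free within 07:00–19:00: 07:30–10:00, 12:00–13:00, 14:30–18:00.
Noor free within 07:00–19:00: 07:00–15:00, 16:00–16:30.
Dana ∩ Anders: 07:30–08:00, 08:30–10:30.
Dana ∩ Anders ∩ Carlos: 07:30–08:00, 08:30–10:30.
Dana ∩ Anders ∩ Carlos ∩ Ulrich: 07:30–08:00, 08:30–10:00.
Dana ∩ Anders ∩ Carlos ∩ Ulrich ∩ Noor: 07:30–08:00, 08:30–10:00.
Dana ∩ Anders ∩ Carlos ∩ Ulrich ∩ Noor ∩ Grace: 08:30–09:30.
Windows ≥ 60 min: 08:30–09:30.
Earliest such window starts at 08:30.

08:30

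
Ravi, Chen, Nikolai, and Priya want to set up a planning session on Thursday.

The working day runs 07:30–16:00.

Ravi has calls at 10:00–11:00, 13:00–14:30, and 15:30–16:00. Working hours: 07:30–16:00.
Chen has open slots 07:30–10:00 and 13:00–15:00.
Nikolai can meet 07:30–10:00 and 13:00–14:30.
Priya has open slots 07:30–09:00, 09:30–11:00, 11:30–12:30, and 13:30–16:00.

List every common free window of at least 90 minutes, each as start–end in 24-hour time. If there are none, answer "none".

Ravi free within 07:30–16:00: 07:30–10:00, 11:00–13:00, 14:30–15:30.
Ravi ∩ Chen: 07:30–10:00, 14:30–15:00.
Ravi ∩ Chen ∩ Nikolai: 07:30–10:00.
Ravi ∩ Chen ∩ Nikolai ∩ Priya: 07:30–09:00, 09:30–10:00.
Windows ≥ 90 min: 07:30–09:00.

07:30–09:00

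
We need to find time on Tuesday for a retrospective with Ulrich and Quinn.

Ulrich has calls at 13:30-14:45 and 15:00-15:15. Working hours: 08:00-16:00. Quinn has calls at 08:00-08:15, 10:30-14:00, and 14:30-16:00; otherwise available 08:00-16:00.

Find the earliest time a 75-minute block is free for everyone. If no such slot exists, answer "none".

Ulrich free within 08:00–16:00: 08:00–13:30, 14:45–15:00, 15:15–16:00.
Quinn free within 08:00–16:00: 08:15–10:30, 14:00–14:30.
Ulrich ∩ Quinn: 08:15–10:30.
Windows ≥ 75 min: 08:15–10:30.
Earliest such window starts at 08:15.

08:15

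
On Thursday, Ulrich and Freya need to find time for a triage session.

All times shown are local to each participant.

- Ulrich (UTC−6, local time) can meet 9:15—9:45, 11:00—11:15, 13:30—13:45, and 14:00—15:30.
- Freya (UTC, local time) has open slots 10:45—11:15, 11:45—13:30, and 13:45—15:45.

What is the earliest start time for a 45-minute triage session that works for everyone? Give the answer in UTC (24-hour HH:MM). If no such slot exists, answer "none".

none

Ulrich → UTC: 15:15–15:45, 17:00–17:15, 19:30–19:45, 20:00–21:30.
Freya → UTC: 10:45–11:15, 11:45–13:30, 13:45–15:45.
Ulrich ∩ Freya: 15:15–15:45.
Windows ≥ 45 min: (none).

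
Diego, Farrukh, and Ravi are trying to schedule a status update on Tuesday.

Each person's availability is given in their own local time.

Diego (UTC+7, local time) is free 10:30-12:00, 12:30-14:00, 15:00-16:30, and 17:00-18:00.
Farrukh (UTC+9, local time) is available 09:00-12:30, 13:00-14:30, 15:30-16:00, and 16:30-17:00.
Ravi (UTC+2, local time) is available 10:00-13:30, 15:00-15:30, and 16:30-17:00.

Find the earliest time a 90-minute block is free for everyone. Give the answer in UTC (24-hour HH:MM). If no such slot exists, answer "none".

Diego → UTC: 03:30–05:00, 05:30–07:00, 08:00–09:30, 10:00–11:00.
Farrukh → UTC: 00:00–03:30, 04:00–05:30, 06:30–07:00, 07:30–08:00.
Ravi → UTC: 08:00–11:30, 13:00–13:30, 14:30–15:00.
Diego ∩ Farrukh: 04:00–05:00, 06:30–07:00.
Diego ∩ Farrukh ∩ Ravi: (none).
Windows ≥ 90 min: (none).

none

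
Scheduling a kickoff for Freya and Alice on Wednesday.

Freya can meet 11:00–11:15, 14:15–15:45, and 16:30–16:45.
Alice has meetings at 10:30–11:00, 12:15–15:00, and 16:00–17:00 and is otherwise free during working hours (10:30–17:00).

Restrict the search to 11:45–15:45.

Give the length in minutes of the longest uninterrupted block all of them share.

Alice free within 10:30–17:00: 11:00–12:15, 15:00–16:00.
Freya ∩ Alice: 11:00–11:15, 15:00–15:45.
Restricted to 11:45–15:45: 15:00–15:45.
Single common window of 45 minutes.

45 minutes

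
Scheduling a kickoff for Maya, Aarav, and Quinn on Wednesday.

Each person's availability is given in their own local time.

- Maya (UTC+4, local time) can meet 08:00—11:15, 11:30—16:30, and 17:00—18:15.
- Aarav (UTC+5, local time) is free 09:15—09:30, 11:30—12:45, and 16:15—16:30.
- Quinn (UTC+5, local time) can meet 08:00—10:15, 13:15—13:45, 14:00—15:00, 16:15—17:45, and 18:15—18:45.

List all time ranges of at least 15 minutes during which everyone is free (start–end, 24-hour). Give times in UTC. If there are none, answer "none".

04:15–04:30, 11:15–11:30

Maya → UTC: 04:00–07:15, 07:30–12:30, 13:00–14:15.
Aarav → UTC: 04:15–04:30, 06:30–07:45, 11:15–11:30.
Quinn → UTC: 03:00–05:15, 08:15–08:45, 09:00–10:00, 11:15–12:45, 13:15–13:45.
Maya ∩ Aarav: 04:15–04:30, 06:30–07:15, 07:30–07:45, 11:15–11:30.
Maya ∩ Aarav ∩ Quinn: 04:15–04:30, 11:15–11:30.
Windows ≥ 15 min: 04:15–04:30, 11:15–11:30.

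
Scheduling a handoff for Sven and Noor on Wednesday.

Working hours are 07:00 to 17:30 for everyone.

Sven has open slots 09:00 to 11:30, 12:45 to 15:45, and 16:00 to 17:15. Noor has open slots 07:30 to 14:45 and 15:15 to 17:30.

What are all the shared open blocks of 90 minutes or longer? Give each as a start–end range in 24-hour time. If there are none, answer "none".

09:00–11:30, 12:45–14:45

Sven ∩ Noor: 09:00–11:30, 12:45–14:45, 15:15–15:45, 16:00–17:15.
Windows ≥ 90 min: 09:00–11:30, 12:45–14:45.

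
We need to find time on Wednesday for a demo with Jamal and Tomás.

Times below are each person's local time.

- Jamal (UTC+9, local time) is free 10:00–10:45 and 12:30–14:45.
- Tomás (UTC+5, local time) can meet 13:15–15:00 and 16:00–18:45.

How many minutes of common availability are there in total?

Jamal → UTC: 01:00–01:45, 03:30–05:45.
Tomás → UTC: 08:15–10:00, 11:00–13:45.
Jamal ∩ Tomás: (none).
Total common minutes: 0.

0 minutes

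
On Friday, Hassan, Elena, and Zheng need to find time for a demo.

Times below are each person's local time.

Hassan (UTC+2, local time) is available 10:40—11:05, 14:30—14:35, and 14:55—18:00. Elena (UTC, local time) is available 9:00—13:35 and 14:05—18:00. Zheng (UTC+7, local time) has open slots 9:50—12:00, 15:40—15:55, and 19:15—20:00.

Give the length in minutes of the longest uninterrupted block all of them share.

5 minutes

Hassan → UTC: 08:40–09:05, 12:30–12:35, 12:55–16:00.
Elena → UTC: 09:00–13:35, 14:05–18:00.
Zheng → UTC: 02:50–05:00, 08:40–08:55, 12:15–13:00.
Hassan ∩ Elena: 09:00–09:05, 12:30–12:35, 12:55–13:35, 14:05–16:00.
Hassan ∩ Elena ∩ Zheng: 12:30–12:35, 12:55–13:00.
Common window lengths: 5, 5 min; longest is 5.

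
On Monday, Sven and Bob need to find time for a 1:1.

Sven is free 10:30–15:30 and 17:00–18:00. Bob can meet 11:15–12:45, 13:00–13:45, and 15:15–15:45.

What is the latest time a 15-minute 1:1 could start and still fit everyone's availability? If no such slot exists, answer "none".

15:15

Sven ∩ Bob: 11:15–12:45, 13:00–13:45, 15:15–15:30.
Windows ≥ 15 min: 11:15–12:45, 13:00–13:45, 15:15–15:30.
Latest start in the last window 15:15–15:30 is 15:30 − 15 min = 15:15.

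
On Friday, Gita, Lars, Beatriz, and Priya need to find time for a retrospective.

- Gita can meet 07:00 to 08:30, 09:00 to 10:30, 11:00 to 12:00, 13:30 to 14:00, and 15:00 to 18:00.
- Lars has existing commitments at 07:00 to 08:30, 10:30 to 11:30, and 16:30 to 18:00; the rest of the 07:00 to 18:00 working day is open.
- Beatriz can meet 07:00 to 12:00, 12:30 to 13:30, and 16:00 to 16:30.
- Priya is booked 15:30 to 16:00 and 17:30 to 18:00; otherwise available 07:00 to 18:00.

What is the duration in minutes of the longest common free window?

Lars free within 07:00–18:00: 08:30–10:30, 11:30–16:30.
Priya free within 07:00–18:00: 07:00–15:30, 16:00–17:30.
Gita ∩ Lars: 09:00–10:30, 11:30–12:00, 13:30–14:00, 15:00–16:30.
Gita ∩ Lars ∩ Beatriz: 09:00–10:30, 11:30–12:00, 16:00–16:30.
Gita ∩ Lars ∩ Beatriz ∩ Priya: 09:00–10:30, 11:30–12:00, 16:00–16:30.
Common window lengths: 90, 30, 30 min; longest is 90.

90 minutes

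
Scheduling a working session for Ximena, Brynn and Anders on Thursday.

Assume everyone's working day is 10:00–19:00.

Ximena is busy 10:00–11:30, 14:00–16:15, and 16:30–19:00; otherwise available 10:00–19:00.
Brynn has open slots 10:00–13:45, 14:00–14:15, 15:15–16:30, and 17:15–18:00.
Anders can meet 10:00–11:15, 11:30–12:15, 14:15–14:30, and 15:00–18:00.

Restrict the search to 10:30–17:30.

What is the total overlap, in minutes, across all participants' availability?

60 minutes

Ximena free within 10:00–19:00: 11:30–14:00, 16:15–16:30.
Ximena ∩ Brynn: 11:30–13:45, 16:15–16:30.
Ximena ∩ Brynn ∩ Anders: 11:30–12:15, 16:15–16:30.
Restricted to 10:30–17:30: 11:30–12:15, 16:15–16:30.
Total common minutes: 45 + 15 = 60.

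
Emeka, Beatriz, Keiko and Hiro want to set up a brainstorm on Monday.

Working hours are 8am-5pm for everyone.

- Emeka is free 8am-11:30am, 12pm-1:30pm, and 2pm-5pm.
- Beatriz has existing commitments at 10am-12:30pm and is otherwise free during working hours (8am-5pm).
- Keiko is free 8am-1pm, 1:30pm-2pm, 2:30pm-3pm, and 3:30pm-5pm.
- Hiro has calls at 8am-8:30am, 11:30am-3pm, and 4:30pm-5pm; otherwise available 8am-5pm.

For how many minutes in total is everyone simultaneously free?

150 minutes

Beatriz free within 08:00–17:00: 08:00–10:00, 12:30–17:00.
Hiro free within 08:00–17:00: 08:30–11:30, 15:00–16:30.
Emeka ∩ Beatriz: 08:00–10:00, 12:30–13:30, 14:00–17:00.
Emeka ∩ Beatriz ∩ Keiko: 08:00–10:00, 12:30–13:00, 14:30–15:00, 15:30–17:00.
Emeka ∩ Beatriz ∩ Keiko ∩ Hiro: 08:30–10:00, 15:30–16:30.
Total common minutes: 90 + 60 = 150.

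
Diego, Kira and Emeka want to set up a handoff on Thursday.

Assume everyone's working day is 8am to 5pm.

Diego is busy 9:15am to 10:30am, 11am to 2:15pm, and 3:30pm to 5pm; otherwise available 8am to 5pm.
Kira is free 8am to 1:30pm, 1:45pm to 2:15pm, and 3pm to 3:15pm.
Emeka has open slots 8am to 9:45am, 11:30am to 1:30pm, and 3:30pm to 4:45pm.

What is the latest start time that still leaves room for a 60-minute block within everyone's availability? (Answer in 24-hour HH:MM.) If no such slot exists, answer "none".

08:15

Diego free within 08:00–17:00: 08:00–09:15, 10:30–11:00, 14:15–15:30.
Diego ∩ Kira: 08:00–09:15, 10:30–11:00, 15:00–15:15.
Diego ∩ Kira ∩ Emeka: 08:00–09:15.
Windows ≥ 60 min: 08:00–09:15.
Latest start in the last window 08:00–09:15 is 09:15 − 60 min = 08:15.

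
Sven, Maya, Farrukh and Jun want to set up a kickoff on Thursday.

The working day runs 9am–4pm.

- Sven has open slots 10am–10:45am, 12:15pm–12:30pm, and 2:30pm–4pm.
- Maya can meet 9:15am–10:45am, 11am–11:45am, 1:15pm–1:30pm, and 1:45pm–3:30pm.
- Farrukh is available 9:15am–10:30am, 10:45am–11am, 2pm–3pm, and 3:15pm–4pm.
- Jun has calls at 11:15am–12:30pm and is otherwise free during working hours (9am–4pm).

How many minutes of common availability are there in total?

Jun free within 09:00–16:00: 09:00–11:15, 12:30–16:00.
Sven ∩ Maya: 10:00–10:45, 14:30–15:30.
Sven ∩ Maya ∩ Farrukh: 10:00–10:30, 14:30–15:00, 15:15–15:30.
Sven ∩ Maya ∩ Farrukh ∩ Jun: 10:00–10:30, 14:30–15:00, 15:15–15:30.
Total common minutes: 30 + 30 + 15 = 75.

75 minutes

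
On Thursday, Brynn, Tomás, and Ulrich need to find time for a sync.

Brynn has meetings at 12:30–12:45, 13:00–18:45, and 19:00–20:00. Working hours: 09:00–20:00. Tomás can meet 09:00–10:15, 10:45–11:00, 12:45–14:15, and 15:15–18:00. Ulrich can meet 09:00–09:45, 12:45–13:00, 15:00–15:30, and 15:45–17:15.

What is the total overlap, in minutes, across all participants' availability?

60 minutes

Brynn free within 09:00–20:00: 09:00–12:30, 12:45–13:00, 18:45–19:00.
Brynn ∩ Tomás: 09:00–10:15, 10:45–11:00, 12:45–13:00.
Brynn ∩ Tomás ∩ Ulrich: 09:00–09:45, 12:45–13:00.
Total common minutes: 45 + 15 = 60.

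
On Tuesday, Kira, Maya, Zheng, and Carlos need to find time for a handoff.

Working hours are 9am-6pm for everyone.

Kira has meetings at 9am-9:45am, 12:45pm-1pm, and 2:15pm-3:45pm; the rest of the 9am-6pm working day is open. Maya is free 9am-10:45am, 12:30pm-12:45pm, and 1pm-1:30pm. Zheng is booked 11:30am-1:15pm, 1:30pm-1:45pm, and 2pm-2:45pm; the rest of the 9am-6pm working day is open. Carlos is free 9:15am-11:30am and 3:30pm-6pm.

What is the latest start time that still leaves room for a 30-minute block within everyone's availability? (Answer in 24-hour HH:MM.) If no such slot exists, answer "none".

10:15

Kira free within 09:00–18:00: 09:45–12:45, 13:00–14:15, 15:45–18:00.
Zheng free within 09:00–18:00: 09:00–11:30, 13:15–13:30, 13:45–14:00, 14:45–18:00.
Kira ∩ Maya: 09:45–10:45, 12:30–12:45, 13:00–13:30.
Kira ∩ Maya ∩ Zheng: 09:45–10:45, 13:15–13:30.
Kira ∩ Maya ∩ Zheng ∩ Carlos: 09:45–10:45.
Windows ≥ 30 min: 09:45–10:45.
Latest start in the last window 09:45–10:45 is 10:45 − 30 min = 10:15.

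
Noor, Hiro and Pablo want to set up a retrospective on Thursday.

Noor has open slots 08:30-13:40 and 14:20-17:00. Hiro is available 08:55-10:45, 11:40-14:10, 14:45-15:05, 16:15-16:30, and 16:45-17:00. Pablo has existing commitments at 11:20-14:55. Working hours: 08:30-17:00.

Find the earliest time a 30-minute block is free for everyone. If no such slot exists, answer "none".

Pablo free within 08:30–17:00: 08:30–11:20, 14:55–17:00.
Noor ∩ Hiro: 08:55–10:45, 11:40–13:40, 14:45–15:05, 16:15–16:30, 16:45–17:00.
Noor ∩ Hiro ∩ Pablo: 08:55–10:45, 14:55–15:05, 16:15–16:30, 16:45–17:00.
Windows ≥ 30 min: 08:55–10:45.
Earliest such window starts at 08:55.

08:55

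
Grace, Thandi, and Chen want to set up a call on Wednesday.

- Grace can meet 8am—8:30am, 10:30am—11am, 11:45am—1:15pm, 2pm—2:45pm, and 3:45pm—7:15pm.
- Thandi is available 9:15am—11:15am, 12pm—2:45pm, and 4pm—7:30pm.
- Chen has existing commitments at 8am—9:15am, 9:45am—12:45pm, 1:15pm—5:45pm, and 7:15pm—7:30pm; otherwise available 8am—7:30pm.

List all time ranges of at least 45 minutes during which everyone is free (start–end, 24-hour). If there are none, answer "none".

Chen free within 08:00–19:30: 09:15–09:45, 12:45–13:15, 17:45–19:15.
Grace ∩ Thandi: 10:30–11:00, 12:00–13:15, 14:00–14:45, 16:00–19:15.
Grace ∩ Thandi ∩ Chen: 12:45–13:15, 17:45–19:15.
Windows ≥ 45 min: 17:45–19:15.

17:45–19:15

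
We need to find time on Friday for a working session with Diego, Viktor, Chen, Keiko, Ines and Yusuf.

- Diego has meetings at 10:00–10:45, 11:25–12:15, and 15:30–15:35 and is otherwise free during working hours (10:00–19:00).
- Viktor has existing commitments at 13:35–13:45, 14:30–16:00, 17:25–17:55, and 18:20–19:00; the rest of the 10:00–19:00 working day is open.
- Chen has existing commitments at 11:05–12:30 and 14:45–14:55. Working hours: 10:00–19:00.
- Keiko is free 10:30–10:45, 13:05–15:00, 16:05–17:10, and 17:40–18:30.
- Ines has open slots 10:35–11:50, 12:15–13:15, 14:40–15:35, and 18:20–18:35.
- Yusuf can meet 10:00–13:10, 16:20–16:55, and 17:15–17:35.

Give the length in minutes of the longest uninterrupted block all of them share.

Diego free within 10:00–19:00: 10:45–11:25, 12:15–15:30, 15:35–19:00.
Viktor free within 10:00–19:00: 10:00–13:35, 13:45–14:30, 16:00–17:25, 17:55–18:20.
Chen free within 10:00–19:00: 10:00–11:05, 12:30–14:45, 14:55–19:00.
Diego ∩ Viktor: 10:45–11:25, 12:15–13:35, 13:45–14:30, 16:00–17:25, 17:55–18:20.
Diego ∩ Viktor ∩ Chen: 10:45–11:05, 12:30–13:35, 13:45–14:30, 16:00–17:25, 17:55–18:20.
Diego ∩ Viktor ∩ Chen ∩ Keiko: 13:05–13:35, 13:45–14:30, 16:05–17:10, 17:55–18:20.
Diego ∩ Viktor ∩ Chen ∩ Keiko ∩ Ines: 13:05–13:15.
Diego ∩ Viktor ∩ Chen ∩ Keiko ∩ Ines ∩ Yusuf: 13:05–13:10.
Single common window of 5 minutes.

5 minutes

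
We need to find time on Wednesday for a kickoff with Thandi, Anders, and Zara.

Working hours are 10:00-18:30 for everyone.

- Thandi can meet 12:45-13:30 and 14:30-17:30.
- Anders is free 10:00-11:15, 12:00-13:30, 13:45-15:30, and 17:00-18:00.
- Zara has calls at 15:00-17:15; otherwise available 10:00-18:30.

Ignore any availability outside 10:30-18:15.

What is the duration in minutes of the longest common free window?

Zara free within 10:00–18:30: 10:00–15:00, 17:15–18:30.
Thandi ∩ Anders: 12:45–13:30, 14:30–15:30, 17:00–17:30.
Thandi ∩ Anders ∩ Zara: 12:45–13:30, 14:30–15:00, 17:15–17:30.
Restricted to 10:30–18:15: 12:45–13:30, 14:30–15:00, 17:15–17:30.
Common window lengths: 45, 30, 15 min; longest is 45.

45 minutes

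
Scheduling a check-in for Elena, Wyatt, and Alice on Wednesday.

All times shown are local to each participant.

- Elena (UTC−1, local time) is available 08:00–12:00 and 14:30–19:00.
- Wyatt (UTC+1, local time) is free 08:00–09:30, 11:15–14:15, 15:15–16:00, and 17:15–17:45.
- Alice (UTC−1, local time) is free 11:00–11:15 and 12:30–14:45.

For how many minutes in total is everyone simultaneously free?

Elena → UTC: 09:00–13:00, 15:30–20:00.
Wyatt → UTC: 07:00–08:30, 10:15–13:15, 14:15–15:00, 16:15–16:45.
Alice → UTC: 12:00–12:15, 13:30–15:45.
Elena ∩ Wyatt: 10:15–13:00, 16:15–16:45.
Elena ∩ Wyatt ∩ Alice: 12:00–12:15.
Total common minutes: 15.

15 minutes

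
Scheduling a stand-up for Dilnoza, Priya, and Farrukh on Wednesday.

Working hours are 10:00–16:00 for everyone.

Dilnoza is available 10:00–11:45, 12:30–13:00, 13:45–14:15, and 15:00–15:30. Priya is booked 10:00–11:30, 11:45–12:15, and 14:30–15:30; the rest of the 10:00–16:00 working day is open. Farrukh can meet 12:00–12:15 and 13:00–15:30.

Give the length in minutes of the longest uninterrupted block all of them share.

30 minutes

Priya free within 10:00–16:00: 11:30–11:45, 12:15–14:30, 15:30–16:00.
Dilnoza ∩ Priya: 11:30–11:45, 12:30–13:00, 13:45–14:15.
Dilnoza ∩ Priya ∩ Farrukh: 13:45–14:15.
Single common window of 30 minutes.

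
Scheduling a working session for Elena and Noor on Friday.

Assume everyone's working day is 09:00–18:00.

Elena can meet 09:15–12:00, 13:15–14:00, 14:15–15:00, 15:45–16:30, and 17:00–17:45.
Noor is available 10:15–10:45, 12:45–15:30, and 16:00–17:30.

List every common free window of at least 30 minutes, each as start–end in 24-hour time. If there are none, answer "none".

Elena ∩ Noor: 10:15–10:45, 13:15–14:00, 14:15–15:00, 16:00–16:30, 17:00–17:30.
Windows ≥ 30 min: 10:15–10:45, 13:15–14:00, 14:15–15:00, 16:00–16:30, 17:00–17:30.

10:15–10:45, 13:15–14:00, 14:15–15:00, 16:00–16:30, 17:00–17:30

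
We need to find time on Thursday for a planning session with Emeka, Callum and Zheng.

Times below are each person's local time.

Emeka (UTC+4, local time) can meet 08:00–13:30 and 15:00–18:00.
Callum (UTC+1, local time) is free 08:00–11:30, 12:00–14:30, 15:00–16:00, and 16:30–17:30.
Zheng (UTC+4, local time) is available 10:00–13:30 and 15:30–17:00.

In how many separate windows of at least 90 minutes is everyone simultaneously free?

Emeka → UTC: 04:00–09:30, 11:00–14:00.
Callum → UTC: 07:00–10:30, 11:00–13:30, 14:00–15:00, 15:30–16:30.
Zheng → UTC: 06:00–09:30, 11:30–13:00.
Emeka ∩ Callum: 07:00–09:30, 11:00–13:30.
Emeka ∩ Callum ∩ Zheng: 07:00–09:30, 11:30–13:00.
Windows ≥ 90 min: 07:00–09:30, 11:30–13:00.
That's 2 windows.

2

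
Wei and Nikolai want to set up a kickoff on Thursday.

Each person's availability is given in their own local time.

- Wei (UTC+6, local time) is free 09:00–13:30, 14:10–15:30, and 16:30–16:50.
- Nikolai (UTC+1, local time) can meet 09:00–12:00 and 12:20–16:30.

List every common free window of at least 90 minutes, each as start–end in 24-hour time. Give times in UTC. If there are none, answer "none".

Wei → UTC: 03:00–07:30, 08:10–09:30, 10:30–10:50.
Nikolai → UTC: 08:00–11:00, 11:20–15:30.
Wei ∩ Nikolai: 08:10–09:30, 10:30–10:50.
Windows ≥ 90 min: (none).

none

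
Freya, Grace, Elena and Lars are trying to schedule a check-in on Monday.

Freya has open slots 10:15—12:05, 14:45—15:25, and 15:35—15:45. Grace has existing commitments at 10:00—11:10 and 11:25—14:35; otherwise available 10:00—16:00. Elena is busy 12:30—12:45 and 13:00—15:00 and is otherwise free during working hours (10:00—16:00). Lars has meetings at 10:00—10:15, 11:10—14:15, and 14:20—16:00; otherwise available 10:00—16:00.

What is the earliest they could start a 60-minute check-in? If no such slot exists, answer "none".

none

Grace free within 10:00–16:00: 11:10–11:25, 14:35–16:00.
Elena free within 10:00–16:00: 10:00–12:30, 12:45–13:00, 15:00–16:00.
Lars free within 10:00–16:00: 10:15–11:10, 14:15–14:20.
Freya ∩ Grace: 11:10–11:25, 14:45–15:25, 15:35–15:45.
Freya ∩ Grace ∩ Elena: 11:10–11:25, 15:00–15:25, 15:35–15:45.
Freya ∩ Grace ∩ Elena ∩ Lars: (none).
Windows ≥ 60 min: (none).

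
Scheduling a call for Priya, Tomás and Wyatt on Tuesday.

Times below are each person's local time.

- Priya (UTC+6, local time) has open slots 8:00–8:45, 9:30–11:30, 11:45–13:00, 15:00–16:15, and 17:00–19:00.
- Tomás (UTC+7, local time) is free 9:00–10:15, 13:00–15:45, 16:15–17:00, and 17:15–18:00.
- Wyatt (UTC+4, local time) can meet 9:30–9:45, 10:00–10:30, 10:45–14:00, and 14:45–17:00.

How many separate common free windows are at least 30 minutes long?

2

Priya → UTC: 02:00–02:45, 03:30–05:30, 05:45–07:00, 09:00–10:15, 11:00–13:00.
Tomás → UTC: 02:00–03:15, 06:00–08:45, 09:15–10:00, 10:15–11:00.
Wyatt → UTC: 05:30–05:45, 06:00–06:30, 06:45–10:00, 10:45–13:00.
Priya ∩ Tomás: 02:00–02:45, 06:00–07:00, 09:15–10:00.
Priya ∩ Tomás ∩ Wyatt: 06:00–06:30, 06:45–07:00, 09:15–10:00.
Windows ≥ 30 min: 06:00–06:30, 09:15–10:00.
That's 2 windows.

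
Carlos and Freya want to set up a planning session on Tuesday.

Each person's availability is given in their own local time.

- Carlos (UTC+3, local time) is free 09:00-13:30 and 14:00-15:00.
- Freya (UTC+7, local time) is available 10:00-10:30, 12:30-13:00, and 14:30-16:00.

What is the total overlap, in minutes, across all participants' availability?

90 minutes

Carlos → UTC: 06:00–10:30, 11:00–12:00.
Freya → UTC: 03:00–03:30, 05:30–06:00, 07:30–09:00.
Carlos ∩ Freya: 07:30–09:00.
Total common minutes: 90.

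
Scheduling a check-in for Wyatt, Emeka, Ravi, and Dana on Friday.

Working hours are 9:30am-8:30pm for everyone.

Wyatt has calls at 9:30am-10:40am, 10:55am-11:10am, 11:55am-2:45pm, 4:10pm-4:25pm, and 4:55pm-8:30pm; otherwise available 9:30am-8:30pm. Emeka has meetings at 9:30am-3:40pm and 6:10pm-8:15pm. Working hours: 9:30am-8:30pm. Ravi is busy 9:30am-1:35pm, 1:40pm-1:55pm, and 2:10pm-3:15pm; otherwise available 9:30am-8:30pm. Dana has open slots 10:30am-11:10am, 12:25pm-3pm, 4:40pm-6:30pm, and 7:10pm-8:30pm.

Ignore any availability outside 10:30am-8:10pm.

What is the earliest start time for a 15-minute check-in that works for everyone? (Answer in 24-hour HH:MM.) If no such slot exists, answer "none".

Wyatt free within 09:30–20:30: 10:40–10:55, 11:10–11:55, 14:45–16:10, 16:25–16:55.
Emeka free within 09:30–20:30: 15:40–18:10, 20:15–20:30.
Ravi free within 09:30–20:30: 13:35–13:40, 13:55–14:10, 15:15–20:30.
Wyatt ∩ Emeka: 15:40–16:10, 16:25–16:55.
Wyatt ∩ Emeka ∩ Ravi: 15:40–16:10, 16:25–16:55.
Wyatt ∩ Emeka ∩ Ravi ∩ Dana: 16:40–16:55.
Restricted to 10:30–20:10: 16:40–16:55.
Windows ≥ 15 min: 16:40–16:55.
Earliest such window starts at 16:40.

16:40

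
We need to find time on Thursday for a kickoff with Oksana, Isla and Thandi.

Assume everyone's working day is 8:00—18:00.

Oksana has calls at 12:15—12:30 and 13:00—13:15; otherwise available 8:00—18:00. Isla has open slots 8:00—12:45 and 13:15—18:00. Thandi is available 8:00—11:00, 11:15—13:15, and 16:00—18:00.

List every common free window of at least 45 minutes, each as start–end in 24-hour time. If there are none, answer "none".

08:00–11:00, 11:15–12:15, 16:00–18:00

Oksana free within 08:00–18:00: 08:00–12:15, 12:30–13:00, 13:15–18:00.
Oksana ∩ Isla: 08:00–12:15, 12:30–12:45, 13:15–18:00.
Oksana ∩ Isla ∩ Thandi: 08:00–11:00, 11:15–12:15, 12:30–12:45, 16:00–18:00.
Windows ≥ 45 min: 08:00–11:00, 11:15–12:15, 16:00–18:00.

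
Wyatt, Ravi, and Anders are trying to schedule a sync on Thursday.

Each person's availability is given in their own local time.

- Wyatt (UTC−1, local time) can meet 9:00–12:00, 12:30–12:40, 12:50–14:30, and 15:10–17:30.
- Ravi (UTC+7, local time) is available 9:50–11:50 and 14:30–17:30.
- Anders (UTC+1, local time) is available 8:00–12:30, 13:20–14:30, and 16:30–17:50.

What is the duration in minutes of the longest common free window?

Wyatt → UTC: 10:00–13:00, 13:30–13:40, 13:50–15:30, 16:10–18:30.
Ravi → UTC: 02:50–04:50, 07:30–10:30.
Anders → UTC: 07:00–11:30, 12:20–13:30, 15:30–16:50.
Wyatt ∩ Ravi: 10:00–10:30.
Wyatt ∩ Ravi ∩ Anders: 10:00–10:30.
Single common window of 30 minutes.

30 minutes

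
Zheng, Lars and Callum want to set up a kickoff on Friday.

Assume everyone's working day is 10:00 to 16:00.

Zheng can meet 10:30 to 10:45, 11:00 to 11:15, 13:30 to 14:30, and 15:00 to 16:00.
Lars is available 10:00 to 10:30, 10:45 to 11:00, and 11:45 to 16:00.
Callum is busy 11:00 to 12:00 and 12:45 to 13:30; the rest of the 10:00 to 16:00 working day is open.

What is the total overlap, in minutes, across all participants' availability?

120 minutes

Callum free within 10:00–16:00: 10:00–11:00, 12:00–12:45, 13:30–16:00.
Zheng ∩ Lars: 13:30–14:30, 15:00–16:00.
Zheng ∩ Lars ∩ Callum: 13:30–14:30, 15:00–16:00.
Total common minutes: 60 + 60 = 120.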